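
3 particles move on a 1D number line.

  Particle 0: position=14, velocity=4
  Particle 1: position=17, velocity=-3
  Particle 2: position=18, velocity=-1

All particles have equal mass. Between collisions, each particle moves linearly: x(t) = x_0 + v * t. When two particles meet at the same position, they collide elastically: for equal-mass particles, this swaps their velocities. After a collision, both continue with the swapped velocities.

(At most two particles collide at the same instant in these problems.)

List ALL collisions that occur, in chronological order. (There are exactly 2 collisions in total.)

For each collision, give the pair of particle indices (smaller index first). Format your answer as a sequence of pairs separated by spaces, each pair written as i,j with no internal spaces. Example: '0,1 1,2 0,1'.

Collision at t=3/7: particles 0 and 1 swap velocities; positions: p0=110/7 p1=110/7 p2=123/7; velocities now: v0=-3 v1=4 v2=-1
Collision at t=4/5: particles 1 and 2 swap velocities; positions: p0=73/5 p1=86/5 p2=86/5; velocities now: v0=-3 v1=-1 v2=4

Answer: 0,1 1,2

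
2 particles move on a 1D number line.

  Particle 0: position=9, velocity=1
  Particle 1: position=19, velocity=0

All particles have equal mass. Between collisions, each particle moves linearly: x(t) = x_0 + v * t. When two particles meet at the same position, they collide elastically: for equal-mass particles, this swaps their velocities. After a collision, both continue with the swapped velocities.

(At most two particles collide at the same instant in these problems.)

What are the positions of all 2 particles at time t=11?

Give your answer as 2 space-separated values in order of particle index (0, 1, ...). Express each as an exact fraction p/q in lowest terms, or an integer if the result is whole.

Collision at t=10: particles 0 and 1 swap velocities; positions: p0=19 p1=19; velocities now: v0=0 v1=1
Advance to t=11 (no further collisions before then); velocities: v0=0 v1=1; positions = 19 20

Answer: 19 20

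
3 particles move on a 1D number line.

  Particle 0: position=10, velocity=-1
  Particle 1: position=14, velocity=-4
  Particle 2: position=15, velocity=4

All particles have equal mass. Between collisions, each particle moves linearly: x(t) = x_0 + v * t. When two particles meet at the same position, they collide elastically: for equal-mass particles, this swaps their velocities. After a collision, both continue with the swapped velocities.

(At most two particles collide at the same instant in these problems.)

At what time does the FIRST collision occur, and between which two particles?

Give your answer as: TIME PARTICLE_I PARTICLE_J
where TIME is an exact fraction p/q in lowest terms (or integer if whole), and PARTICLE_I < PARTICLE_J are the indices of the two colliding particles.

Answer: 4/3 0 1

Derivation:
Pair (0,1): pos 10,14 vel -1,-4 -> gap=4, closing at 3/unit, collide at t=4/3
Pair (1,2): pos 14,15 vel -4,4 -> not approaching (rel speed -8 <= 0)
Earliest collision: t=4/3 between 0 and 1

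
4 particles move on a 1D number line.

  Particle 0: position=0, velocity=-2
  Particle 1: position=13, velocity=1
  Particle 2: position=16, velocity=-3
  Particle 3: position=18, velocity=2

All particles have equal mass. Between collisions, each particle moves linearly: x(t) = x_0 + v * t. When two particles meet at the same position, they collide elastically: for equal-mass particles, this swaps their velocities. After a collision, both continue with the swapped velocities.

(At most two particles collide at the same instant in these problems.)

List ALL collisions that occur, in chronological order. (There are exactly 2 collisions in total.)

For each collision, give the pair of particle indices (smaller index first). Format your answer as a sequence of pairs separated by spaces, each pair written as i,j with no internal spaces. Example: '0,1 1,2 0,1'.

Answer: 1,2 0,1

Derivation:
Collision at t=3/4: particles 1 and 2 swap velocities; positions: p0=-3/2 p1=55/4 p2=55/4 p3=39/2; velocities now: v0=-2 v1=-3 v2=1 v3=2
Collision at t=16: particles 0 and 1 swap velocities; positions: p0=-32 p1=-32 p2=29 p3=50; velocities now: v0=-3 v1=-2 v2=1 v3=2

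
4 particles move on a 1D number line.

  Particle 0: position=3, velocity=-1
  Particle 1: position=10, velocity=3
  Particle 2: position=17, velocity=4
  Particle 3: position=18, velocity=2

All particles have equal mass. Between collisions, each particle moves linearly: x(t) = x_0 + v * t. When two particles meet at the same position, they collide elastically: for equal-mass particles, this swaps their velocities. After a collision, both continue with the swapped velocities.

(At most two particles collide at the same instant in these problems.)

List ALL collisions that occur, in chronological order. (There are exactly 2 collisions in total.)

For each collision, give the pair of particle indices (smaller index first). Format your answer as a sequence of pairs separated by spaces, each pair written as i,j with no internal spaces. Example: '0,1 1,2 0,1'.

Answer: 2,3 1,2

Derivation:
Collision at t=1/2: particles 2 and 3 swap velocities; positions: p0=5/2 p1=23/2 p2=19 p3=19; velocities now: v0=-1 v1=3 v2=2 v3=4
Collision at t=8: particles 1 and 2 swap velocities; positions: p0=-5 p1=34 p2=34 p3=49; velocities now: v0=-1 v1=2 v2=3 v3=4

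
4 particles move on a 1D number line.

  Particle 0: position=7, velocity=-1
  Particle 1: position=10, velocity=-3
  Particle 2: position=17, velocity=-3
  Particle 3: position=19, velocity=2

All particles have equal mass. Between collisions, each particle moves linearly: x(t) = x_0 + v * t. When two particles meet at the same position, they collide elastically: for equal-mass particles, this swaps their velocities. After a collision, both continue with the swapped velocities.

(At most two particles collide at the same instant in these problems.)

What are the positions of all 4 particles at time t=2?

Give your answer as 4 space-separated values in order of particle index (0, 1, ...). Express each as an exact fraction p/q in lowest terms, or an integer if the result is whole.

Answer: 4 5 11 23

Derivation:
Collision at t=3/2: particles 0 and 1 swap velocities; positions: p0=11/2 p1=11/2 p2=25/2 p3=22; velocities now: v0=-3 v1=-1 v2=-3 v3=2
Advance to t=2 (no further collisions before then); velocities: v0=-3 v1=-1 v2=-3 v3=2; positions = 4 5 11 23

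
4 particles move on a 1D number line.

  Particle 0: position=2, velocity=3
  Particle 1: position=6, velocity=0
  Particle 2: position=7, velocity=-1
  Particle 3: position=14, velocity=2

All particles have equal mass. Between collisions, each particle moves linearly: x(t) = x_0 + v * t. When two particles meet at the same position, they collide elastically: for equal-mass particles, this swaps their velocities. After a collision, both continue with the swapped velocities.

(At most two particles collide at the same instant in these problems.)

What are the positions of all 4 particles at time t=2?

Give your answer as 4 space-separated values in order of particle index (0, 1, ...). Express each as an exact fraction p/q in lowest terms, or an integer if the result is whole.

Answer: 5 6 8 18

Derivation:
Collision at t=1: particles 1 and 2 swap velocities; positions: p0=5 p1=6 p2=6 p3=16; velocities now: v0=3 v1=-1 v2=0 v3=2
Collision at t=5/4: particles 0 and 1 swap velocities; positions: p0=23/4 p1=23/4 p2=6 p3=33/2; velocities now: v0=-1 v1=3 v2=0 v3=2
Collision at t=4/3: particles 1 and 2 swap velocities; positions: p0=17/3 p1=6 p2=6 p3=50/3; velocities now: v0=-1 v1=0 v2=3 v3=2
Advance to t=2 (no further collisions before then); velocities: v0=-1 v1=0 v2=3 v3=2; positions = 5 6 8 18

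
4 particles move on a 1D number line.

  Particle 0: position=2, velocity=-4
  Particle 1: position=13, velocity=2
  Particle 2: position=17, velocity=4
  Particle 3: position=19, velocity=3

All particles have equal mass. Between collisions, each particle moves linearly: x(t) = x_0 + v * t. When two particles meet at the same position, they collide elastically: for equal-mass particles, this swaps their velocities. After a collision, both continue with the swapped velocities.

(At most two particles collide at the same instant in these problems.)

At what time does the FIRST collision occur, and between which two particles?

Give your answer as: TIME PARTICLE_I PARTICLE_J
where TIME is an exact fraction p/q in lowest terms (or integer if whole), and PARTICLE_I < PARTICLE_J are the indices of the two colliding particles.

Pair (0,1): pos 2,13 vel -4,2 -> not approaching (rel speed -6 <= 0)
Pair (1,2): pos 13,17 vel 2,4 -> not approaching (rel speed -2 <= 0)
Pair (2,3): pos 17,19 vel 4,3 -> gap=2, closing at 1/unit, collide at t=2
Earliest collision: t=2 between 2 and 3

Answer: 2 2 3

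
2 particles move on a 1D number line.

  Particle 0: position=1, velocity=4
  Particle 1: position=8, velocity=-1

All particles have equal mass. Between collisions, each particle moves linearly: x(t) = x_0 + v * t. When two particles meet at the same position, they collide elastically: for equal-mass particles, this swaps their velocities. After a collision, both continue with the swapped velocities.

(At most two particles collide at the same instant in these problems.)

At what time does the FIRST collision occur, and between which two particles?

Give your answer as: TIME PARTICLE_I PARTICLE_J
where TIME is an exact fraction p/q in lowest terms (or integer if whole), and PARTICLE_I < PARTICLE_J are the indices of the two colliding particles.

Answer: 7/5 0 1

Derivation:
Pair (0,1): pos 1,8 vel 4,-1 -> gap=7, closing at 5/unit, collide at t=7/5
Earliest collision: t=7/5 between 0 and 1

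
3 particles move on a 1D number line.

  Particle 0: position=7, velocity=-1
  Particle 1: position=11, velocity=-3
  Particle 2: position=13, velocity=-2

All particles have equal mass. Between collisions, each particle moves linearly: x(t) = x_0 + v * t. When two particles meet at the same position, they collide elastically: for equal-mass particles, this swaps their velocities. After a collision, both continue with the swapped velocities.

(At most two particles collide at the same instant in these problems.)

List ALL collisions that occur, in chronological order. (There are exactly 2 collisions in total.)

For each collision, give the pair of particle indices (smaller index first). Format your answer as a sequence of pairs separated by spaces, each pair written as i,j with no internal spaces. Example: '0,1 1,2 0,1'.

Collision at t=2: particles 0 and 1 swap velocities; positions: p0=5 p1=5 p2=9; velocities now: v0=-3 v1=-1 v2=-2
Collision at t=6: particles 1 and 2 swap velocities; positions: p0=-7 p1=1 p2=1; velocities now: v0=-3 v1=-2 v2=-1

Answer: 0,1 1,2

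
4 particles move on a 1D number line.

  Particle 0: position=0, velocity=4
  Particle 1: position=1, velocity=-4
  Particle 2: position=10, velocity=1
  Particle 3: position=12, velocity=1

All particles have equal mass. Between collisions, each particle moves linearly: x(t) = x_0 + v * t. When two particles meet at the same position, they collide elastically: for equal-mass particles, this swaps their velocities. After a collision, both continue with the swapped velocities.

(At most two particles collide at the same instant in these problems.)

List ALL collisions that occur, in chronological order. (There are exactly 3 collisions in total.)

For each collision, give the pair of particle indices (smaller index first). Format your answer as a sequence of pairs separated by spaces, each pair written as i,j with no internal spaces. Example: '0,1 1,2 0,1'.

Collision at t=1/8: particles 0 and 1 swap velocities; positions: p0=1/2 p1=1/2 p2=81/8 p3=97/8; velocities now: v0=-4 v1=4 v2=1 v3=1
Collision at t=10/3: particles 1 and 2 swap velocities; positions: p0=-37/3 p1=40/3 p2=40/3 p3=46/3; velocities now: v0=-4 v1=1 v2=4 v3=1
Collision at t=4: particles 2 and 3 swap velocities; positions: p0=-15 p1=14 p2=16 p3=16; velocities now: v0=-4 v1=1 v2=1 v3=4

Answer: 0,1 1,2 2,3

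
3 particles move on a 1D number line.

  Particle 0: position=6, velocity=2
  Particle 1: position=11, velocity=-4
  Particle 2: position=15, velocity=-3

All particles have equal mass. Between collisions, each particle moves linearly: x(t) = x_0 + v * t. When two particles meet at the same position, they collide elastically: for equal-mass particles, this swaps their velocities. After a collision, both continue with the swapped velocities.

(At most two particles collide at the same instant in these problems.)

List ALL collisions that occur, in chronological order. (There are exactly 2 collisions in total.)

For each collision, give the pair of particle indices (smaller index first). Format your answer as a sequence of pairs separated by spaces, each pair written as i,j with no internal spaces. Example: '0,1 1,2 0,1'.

Collision at t=5/6: particles 0 and 1 swap velocities; positions: p0=23/3 p1=23/3 p2=25/2; velocities now: v0=-4 v1=2 v2=-3
Collision at t=9/5: particles 1 and 2 swap velocities; positions: p0=19/5 p1=48/5 p2=48/5; velocities now: v0=-4 v1=-3 v2=2

Answer: 0,1 1,2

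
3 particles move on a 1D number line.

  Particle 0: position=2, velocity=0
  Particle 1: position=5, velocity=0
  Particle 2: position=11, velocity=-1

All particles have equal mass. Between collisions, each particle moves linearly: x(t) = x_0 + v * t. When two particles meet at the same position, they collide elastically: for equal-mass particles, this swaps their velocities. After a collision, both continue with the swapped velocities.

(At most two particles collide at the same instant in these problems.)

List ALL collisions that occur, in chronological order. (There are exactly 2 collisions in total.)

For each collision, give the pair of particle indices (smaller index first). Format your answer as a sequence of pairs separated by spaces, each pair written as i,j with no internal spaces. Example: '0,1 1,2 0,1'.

Collision at t=6: particles 1 and 2 swap velocities; positions: p0=2 p1=5 p2=5; velocities now: v0=0 v1=-1 v2=0
Collision at t=9: particles 0 and 1 swap velocities; positions: p0=2 p1=2 p2=5; velocities now: v0=-1 v1=0 v2=0

Answer: 1,2 0,1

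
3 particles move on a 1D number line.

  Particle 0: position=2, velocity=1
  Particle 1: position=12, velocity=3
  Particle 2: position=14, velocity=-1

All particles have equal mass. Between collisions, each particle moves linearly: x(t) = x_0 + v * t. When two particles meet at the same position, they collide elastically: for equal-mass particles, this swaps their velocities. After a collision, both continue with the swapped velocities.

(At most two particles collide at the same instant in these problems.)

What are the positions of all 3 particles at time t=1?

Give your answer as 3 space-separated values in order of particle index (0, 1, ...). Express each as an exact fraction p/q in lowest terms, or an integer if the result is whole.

Collision at t=1/2: particles 1 and 2 swap velocities; positions: p0=5/2 p1=27/2 p2=27/2; velocities now: v0=1 v1=-1 v2=3
Advance to t=1 (no further collisions before then); velocities: v0=1 v1=-1 v2=3; positions = 3 13 15

Answer: 3 13 15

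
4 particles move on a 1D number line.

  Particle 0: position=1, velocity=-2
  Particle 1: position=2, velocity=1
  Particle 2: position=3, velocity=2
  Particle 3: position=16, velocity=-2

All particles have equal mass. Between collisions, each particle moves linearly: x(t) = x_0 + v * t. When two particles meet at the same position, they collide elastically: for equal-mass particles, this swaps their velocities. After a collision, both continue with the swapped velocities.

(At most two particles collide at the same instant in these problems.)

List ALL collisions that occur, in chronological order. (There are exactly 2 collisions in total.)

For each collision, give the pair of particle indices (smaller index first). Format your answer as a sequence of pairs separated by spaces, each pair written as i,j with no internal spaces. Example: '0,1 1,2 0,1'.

Collision at t=13/4: particles 2 and 3 swap velocities; positions: p0=-11/2 p1=21/4 p2=19/2 p3=19/2; velocities now: v0=-2 v1=1 v2=-2 v3=2
Collision at t=14/3: particles 1 and 2 swap velocities; positions: p0=-25/3 p1=20/3 p2=20/3 p3=37/3; velocities now: v0=-2 v1=-2 v2=1 v3=2

Answer: 2,3 1,2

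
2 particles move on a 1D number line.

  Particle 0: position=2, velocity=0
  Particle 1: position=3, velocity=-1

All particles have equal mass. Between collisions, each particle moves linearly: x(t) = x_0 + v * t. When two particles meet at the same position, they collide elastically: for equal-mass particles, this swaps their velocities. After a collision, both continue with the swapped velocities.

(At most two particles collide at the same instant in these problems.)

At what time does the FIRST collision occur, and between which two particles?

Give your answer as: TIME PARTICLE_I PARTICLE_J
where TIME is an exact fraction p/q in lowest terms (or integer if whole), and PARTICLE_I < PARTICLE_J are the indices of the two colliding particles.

Pair (0,1): pos 2,3 vel 0,-1 -> gap=1, closing at 1/unit, collide at t=1
Earliest collision: t=1 between 0 and 1

Answer: 1 0 1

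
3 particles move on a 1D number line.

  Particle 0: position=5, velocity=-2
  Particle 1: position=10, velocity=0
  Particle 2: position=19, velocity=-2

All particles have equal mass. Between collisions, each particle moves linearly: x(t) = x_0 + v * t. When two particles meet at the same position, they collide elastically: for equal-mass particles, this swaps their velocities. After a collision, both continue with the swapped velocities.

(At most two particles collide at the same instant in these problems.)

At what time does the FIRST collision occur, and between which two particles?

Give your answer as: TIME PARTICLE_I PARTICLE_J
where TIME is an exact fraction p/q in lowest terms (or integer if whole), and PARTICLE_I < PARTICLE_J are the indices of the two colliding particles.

Answer: 9/2 1 2

Derivation:
Pair (0,1): pos 5,10 vel -2,0 -> not approaching (rel speed -2 <= 0)
Pair (1,2): pos 10,19 vel 0,-2 -> gap=9, closing at 2/unit, collide at t=9/2
Earliest collision: t=9/2 between 1 and 2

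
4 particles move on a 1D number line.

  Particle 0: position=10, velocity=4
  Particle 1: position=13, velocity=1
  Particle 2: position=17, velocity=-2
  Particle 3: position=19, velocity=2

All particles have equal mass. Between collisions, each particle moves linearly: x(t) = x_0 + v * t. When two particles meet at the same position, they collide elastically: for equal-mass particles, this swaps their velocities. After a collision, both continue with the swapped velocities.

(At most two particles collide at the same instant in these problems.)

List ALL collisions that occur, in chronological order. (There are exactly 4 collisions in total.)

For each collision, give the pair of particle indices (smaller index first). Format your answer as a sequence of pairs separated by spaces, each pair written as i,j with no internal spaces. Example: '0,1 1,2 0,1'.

Answer: 0,1 1,2 0,1 2,3

Derivation:
Collision at t=1: particles 0 and 1 swap velocities; positions: p0=14 p1=14 p2=15 p3=21; velocities now: v0=1 v1=4 v2=-2 v3=2
Collision at t=7/6: particles 1 and 2 swap velocities; positions: p0=85/6 p1=44/3 p2=44/3 p3=64/3; velocities now: v0=1 v1=-2 v2=4 v3=2
Collision at t=4/3: particles 0 and 1 swap velocities; positions: p0=43/3 p1=43/3 p2=46/3 p3=65/3; velocities now: v0=-2 v1=1 v2=4 v3=2
Collision at t=9/2: particles 2 and 3 swap velocities; positions: p0=8 p1=35/2 p2=28 p3=28; velocities now: v0=-2 v1=1 v2=2 v3=4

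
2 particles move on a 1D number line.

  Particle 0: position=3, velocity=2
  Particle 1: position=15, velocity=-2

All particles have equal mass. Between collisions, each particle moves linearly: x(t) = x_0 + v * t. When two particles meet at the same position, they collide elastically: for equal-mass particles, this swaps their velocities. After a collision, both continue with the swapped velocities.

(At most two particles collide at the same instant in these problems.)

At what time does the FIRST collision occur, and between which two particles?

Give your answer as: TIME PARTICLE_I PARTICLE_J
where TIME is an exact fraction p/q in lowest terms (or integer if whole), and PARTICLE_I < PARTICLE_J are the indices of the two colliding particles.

Answer: 3 0 1

Derivation:
Pair (0,1): pos 3,15 vel 2,-2 -> gap=12, closing at 4/unit, collide at t=3
Earliest collision: t=3 between 0 and 1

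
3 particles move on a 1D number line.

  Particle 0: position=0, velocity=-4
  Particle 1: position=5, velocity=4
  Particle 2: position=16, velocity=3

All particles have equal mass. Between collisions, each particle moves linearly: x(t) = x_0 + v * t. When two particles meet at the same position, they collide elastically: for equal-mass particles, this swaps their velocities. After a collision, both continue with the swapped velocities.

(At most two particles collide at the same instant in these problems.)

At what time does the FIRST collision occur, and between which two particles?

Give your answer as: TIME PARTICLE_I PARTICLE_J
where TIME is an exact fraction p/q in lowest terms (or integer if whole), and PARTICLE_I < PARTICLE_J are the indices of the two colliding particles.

Pair (0,1): pos 0,5 vel -4,4 -> not approaching (rel speed -8 <= 0)
Pair (1,2): pos 5,16 vel 4,3 -> gap=11, closing at 1/unit, collide at t=11
Earliest collision: t=11 between 1 and 2

Answer: 11 1 2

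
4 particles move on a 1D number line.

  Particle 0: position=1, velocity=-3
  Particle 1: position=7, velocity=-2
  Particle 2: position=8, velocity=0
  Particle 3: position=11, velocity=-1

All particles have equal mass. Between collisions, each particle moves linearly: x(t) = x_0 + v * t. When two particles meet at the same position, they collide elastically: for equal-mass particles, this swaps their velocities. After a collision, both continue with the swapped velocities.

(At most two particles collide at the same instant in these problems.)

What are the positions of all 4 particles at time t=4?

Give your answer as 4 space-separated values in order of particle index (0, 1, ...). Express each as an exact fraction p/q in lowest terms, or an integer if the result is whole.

Answer: -11 -1 7 8

Derivation:
Collision at t=3: particles 2 and 3 swap velocities; positions: p0=-8 p1=1 p2=8 p3=8; velocities now: v0=-3 v1=-2 v2=-1 v3=0
Advance to t=4 (no further collisions before then); velocities: v0=-3 v1=-2 v2=-1 v3=0; positions = -11 -1 7 8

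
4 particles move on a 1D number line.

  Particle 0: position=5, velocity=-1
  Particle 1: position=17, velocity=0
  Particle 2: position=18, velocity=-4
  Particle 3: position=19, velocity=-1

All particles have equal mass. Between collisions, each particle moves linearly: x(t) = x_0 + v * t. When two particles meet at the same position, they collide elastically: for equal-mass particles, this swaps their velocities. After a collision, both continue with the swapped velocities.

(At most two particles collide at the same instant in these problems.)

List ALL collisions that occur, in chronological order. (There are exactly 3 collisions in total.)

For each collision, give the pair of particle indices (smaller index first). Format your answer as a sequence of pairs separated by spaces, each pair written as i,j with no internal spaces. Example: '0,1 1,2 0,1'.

Collision at t=1/4: particles 1 and 2 swap velocities; positions: p0=19/4 p1=17 p2=17 p3=75/4; velocities now: v0=-1 v1=-4 v2=0 v3=-1
Collision at t=2: particles 2 and 3 swap velocities; positions: p0=3 p1=10 p2=17 p3=17; velocities now: v0=-1 v1=-4 v2=-1 v3=0
Collision at t=13/3: particles 0 and 1 swap velocities; positions: p0=2/3 p1=2/3 p2=44/3 p3=17; velocities now: v0=-4 v1=-1 v2=-1 v3=0

Answer: 1,2 2,3 0,1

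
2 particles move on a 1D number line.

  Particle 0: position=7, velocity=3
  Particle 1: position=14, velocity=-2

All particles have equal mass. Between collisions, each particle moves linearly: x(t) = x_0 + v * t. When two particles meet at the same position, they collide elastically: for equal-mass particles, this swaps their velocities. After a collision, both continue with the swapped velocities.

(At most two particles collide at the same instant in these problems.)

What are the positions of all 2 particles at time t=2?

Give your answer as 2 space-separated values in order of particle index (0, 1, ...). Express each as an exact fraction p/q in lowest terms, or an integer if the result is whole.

Collision at t=7/5: particles 0 and 1 swap velocities; positions: p0=56/5 p1=56/5; velocities now: v0=-2 v1=3
Advance to t=2 (no further collisions before then); velocities: v0=-2 v1=3; positions = 10 13

Answer: 10 13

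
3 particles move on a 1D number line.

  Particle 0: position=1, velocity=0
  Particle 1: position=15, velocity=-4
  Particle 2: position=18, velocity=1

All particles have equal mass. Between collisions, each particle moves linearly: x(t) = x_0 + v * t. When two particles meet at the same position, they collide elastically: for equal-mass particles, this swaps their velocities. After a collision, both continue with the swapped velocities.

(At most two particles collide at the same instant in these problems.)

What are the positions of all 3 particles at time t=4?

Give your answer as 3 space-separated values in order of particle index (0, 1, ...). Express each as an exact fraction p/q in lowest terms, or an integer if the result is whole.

Answer: -1 1 22

Derivation:
Collision at t=7/2: particles 0 and 1 swap velocities; positions: p0=1 p1=1 p2=43/2; velocities now: v0=-4 v1=0 v2=1
Advance to t=4 (no further collisions before then); velocities: v0=-4 v1=0 v2=1; positions = -1 1 22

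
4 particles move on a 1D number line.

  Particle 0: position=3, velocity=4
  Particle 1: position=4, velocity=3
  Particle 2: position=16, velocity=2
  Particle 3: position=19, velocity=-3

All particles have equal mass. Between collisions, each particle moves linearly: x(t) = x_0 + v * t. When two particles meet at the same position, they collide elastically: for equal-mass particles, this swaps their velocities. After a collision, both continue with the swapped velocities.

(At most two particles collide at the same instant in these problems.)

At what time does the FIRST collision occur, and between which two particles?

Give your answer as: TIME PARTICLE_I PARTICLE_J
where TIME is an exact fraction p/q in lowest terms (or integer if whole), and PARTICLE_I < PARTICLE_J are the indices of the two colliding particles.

Pair (0,1): pos 3,4 vel 4,3 -> gap=1, closing at 1/unit, collide at t=1
Pair (1,2): pos 4,16 vel 3,2 -> gap=12, closing at 1/unit, collide at t=12
Pair (2,3): pos 16,19 vel 2,-3 -> gap=3, closing at 5/unit, collide at t=3/5
Earliest collision: t=3/5 between 2 and 3

Answer: 3/5 2 3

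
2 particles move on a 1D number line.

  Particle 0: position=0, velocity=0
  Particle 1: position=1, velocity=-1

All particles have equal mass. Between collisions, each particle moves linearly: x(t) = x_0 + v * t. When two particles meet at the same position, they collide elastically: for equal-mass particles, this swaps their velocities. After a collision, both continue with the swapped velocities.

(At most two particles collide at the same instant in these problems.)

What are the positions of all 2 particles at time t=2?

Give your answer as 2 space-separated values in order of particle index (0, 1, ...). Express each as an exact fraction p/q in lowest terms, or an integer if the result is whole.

Collision at t=1: particles 0 and 1 swap velocities; positions: p0=0 p1=0; velocities now: v0=-1 v1=0
Advance to t=2 (no further collisions before then); velocities: v0=-1 v1=0; positions = -1 0

Answer: -1 0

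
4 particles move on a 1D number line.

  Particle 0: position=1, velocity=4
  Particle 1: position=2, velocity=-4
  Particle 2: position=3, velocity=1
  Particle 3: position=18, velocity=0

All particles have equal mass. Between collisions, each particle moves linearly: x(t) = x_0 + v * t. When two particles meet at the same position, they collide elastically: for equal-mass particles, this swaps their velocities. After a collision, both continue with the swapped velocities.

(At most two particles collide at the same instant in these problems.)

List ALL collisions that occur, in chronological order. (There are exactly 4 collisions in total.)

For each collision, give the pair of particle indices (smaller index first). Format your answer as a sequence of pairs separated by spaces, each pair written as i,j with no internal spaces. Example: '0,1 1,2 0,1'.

Collision at t=1/8: particles 0 and 1 swap velocities; positions: p0=3/2 p1=3/2 p2=25/8 p3=18; velocities now: v0=-4 v1=4 v2=1 v3=0
Collision at t=2/3: particles 1 and 2 swap velocities; positions: p0=-2/3 p1=11/3 p2=11/3 p3=18; velocities now: v0=-4 v1=1 v2=4 v3=0
Collision at t=17/4: particles 2 and 3 swap velocities; positions: p0=-15 p1=29/4 p2=18 p3=18; velocities now: v0=-4 v1=1 v2=0 v3=4
Collision at t=15: particles 1 and 2 swap velocities; positions: p0=-58 p1=18 p2=18 p3=61; velocities now: v0=-4 v1=0 v2=1 v3=4

Answer: 0,1 1,2 2,3 1,2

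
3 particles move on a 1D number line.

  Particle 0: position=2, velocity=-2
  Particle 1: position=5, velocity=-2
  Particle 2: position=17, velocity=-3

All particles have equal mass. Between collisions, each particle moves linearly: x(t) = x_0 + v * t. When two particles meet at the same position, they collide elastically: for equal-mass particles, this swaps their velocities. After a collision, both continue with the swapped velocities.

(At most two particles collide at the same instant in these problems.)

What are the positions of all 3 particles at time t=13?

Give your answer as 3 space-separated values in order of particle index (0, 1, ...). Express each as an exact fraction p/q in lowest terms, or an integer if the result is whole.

Collision at t=12: particles 1 and 2 swap velocities; positions: p0=-22 p1=-19 p2=-19; velocities now: v0=-2 v1=-3 v2=-2
Advance to t=13 (no further collisions before then); velocities: v0=-2 v1=-3 v2=-2; positions = -24 -22 -21

Answer: -24 -22 -21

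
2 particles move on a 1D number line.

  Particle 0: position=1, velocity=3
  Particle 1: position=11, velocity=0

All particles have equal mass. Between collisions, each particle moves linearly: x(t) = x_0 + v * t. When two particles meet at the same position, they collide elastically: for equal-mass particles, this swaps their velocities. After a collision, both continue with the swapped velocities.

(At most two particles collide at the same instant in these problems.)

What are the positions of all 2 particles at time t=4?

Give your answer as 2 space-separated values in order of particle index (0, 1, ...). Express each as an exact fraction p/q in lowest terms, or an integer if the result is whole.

Answer: 11 13

Derivation:
Collision at t=10/3: particles 0 and 1 swap velocities; positions: p0=11 p1=11; velocities now: v0=0 v1=3
Advance to t=4 (no further collisions before then); velocities: v0=0 v1=3; positions = 11 13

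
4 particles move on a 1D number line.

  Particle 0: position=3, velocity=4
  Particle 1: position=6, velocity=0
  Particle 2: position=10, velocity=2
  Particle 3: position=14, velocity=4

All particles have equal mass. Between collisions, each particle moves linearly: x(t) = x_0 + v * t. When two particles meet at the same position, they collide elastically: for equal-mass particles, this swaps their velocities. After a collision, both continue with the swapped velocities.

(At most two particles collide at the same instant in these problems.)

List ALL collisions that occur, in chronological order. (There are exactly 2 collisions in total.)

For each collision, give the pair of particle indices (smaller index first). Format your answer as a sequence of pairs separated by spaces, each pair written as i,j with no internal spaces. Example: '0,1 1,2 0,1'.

Collision at t=3/4: particles 0 and 1 swap velocities; positions: p0=6 p1=6 p2=23/2 p3=17; velocities now: v0=0 v1=4 v2=2 v3=4
Collision at t=7/2: particles 1 and 2 swap velocities; positions: p0=6 p1=17 p2=17 p3=28; velocities now: v0=0 v1=2 v2=4 v3=4

Answer: 0,1 1,2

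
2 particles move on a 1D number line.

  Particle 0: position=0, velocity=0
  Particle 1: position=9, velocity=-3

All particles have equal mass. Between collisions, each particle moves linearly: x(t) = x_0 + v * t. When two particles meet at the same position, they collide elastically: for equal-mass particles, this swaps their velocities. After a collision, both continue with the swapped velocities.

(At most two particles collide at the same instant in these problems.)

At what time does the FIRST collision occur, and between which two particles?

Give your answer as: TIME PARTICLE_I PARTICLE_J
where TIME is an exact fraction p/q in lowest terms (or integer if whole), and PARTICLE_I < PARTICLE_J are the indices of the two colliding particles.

Answer: 3 0 1

Derivation:
Pair (0,1): pos 0,9 vel 0,-3 -> gap=9, closing at 3/unit, collide at t=3
Earliest collision: t=3 between 0 and 1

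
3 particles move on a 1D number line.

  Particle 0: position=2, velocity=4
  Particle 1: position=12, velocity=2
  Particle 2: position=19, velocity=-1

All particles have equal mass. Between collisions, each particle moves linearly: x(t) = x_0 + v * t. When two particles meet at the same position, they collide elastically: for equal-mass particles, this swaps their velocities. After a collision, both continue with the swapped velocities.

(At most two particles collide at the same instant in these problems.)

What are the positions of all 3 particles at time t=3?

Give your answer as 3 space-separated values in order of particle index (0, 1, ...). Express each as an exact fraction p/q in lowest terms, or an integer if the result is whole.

Answer: 14 16 18

Derivation:
Collision at t=7/3: particles 1 and 2 swap velocities; positions: p0=34/3 p1=50/3 p2=50/3; velocities now: v0=4 v1=-1 v2=2
Advance to t=3 (no further collisions before then); velocities: v0=4 v1=-1 v2=2; positions = 14 16 18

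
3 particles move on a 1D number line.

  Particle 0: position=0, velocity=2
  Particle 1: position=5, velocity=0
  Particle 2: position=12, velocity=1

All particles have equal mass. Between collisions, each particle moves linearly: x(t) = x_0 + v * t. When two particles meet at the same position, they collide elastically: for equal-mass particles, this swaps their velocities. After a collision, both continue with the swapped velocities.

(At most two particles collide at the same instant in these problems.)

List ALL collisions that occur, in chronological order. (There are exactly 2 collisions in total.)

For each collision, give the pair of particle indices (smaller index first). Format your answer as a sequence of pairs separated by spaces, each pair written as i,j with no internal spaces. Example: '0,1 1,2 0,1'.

Collision at t=5/2: particles 0 and 1 swap velocities; positions: p0=5 p1=5 p2=29/2; velocities now: v0=0 v1=2 v2=1
Collision at t=12: particles 1 and 2 swap velocities; positions: p0=5 p1=24 p2=24; velocities now: v0=0 v1=1 v2=2

Answer: 0,1 1,2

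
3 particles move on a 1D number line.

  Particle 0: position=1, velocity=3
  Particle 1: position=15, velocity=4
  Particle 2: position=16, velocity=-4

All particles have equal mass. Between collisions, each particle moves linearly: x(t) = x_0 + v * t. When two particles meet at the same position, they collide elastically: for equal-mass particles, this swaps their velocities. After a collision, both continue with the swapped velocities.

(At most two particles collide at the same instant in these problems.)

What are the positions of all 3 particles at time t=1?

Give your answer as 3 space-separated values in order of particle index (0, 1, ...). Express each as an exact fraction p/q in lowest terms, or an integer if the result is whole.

Collision at t=1/8: particles 1 and 2 swap velocities; positions: p0=11/8 p1=31/2 p2=31/2; velocities now: v0=3 v1=-4 v2=4
Advance to t=1 (no further collisions before then); velocities: v0=3 v1=-4 v2=4; positions = 4 12 19

Answer: 4 12 19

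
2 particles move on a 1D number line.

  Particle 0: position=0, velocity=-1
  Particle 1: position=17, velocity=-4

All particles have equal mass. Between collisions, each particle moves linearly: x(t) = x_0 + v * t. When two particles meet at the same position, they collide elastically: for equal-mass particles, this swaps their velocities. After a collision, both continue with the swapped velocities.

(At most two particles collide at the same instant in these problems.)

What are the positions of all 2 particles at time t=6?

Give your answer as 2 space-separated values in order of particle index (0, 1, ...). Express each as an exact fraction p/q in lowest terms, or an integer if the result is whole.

Answer: -7 -6

Derivation:
Collision at t=17/3: particles 0 and 1 swap velocities; positions: p0=-17/3 p1=-17/3; velocities now: v0=-4 v1=-1
Advance to t=6 (no further collisions before then); velocities: v0=-4 v1=-1; positions = -7 -6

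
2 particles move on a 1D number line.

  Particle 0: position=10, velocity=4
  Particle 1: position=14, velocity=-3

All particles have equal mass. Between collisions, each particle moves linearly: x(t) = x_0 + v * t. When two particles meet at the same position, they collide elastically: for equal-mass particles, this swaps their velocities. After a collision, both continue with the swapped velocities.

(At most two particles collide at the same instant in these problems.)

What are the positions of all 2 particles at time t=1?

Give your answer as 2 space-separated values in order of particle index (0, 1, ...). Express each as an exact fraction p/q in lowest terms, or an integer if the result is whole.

Collision at t=4/7: particles 0 and 1 swap velocities; positions: p0=86/7 p1=86/7; velocities now: v0=-3 v1=4
Advance to t=1 (no further collisions before then); velocities: v0=-3 v1=4; positions = 11 14

Answer: 11 14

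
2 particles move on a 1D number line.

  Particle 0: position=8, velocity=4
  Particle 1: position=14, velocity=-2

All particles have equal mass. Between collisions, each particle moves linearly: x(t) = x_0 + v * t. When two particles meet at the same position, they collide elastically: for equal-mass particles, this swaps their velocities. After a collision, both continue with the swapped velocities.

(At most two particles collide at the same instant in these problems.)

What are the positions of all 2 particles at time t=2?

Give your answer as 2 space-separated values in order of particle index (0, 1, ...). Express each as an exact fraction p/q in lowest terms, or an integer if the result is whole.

Collision at t=1: particles 0 and 1 swap velocities; positions: p0=12 p1=12; velocities now: v0=-2 v1=4
Advance to t=2 (no further collisions before then); velocities: v0=-2 v1=4; positions = 10 16

Answer: 10 16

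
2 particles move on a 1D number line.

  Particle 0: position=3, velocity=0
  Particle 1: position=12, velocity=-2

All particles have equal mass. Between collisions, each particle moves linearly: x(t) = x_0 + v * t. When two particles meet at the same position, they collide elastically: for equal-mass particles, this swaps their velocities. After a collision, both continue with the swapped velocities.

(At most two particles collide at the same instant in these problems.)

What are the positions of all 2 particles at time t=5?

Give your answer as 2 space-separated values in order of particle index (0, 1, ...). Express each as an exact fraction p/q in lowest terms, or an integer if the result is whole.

Collision at t=9/2: particles 0 and 1 swap velocities; positions: p0=3 p1=3; velocities now: v0=-2 v1=0
Advance to t=5 (no further collisions before then); velocities: v0=-2 v1=0; positions = 2 3

Answer: 2 3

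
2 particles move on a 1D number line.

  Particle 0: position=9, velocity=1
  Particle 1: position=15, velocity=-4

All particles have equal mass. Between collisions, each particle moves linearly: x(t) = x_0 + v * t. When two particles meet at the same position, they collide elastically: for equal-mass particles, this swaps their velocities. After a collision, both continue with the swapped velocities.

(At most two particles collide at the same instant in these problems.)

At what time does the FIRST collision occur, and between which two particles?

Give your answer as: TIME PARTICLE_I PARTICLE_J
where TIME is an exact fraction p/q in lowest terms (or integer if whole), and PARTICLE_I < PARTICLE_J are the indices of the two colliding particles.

Answer: 6/5 0 1

Derivation:
Pair (0,1): pos 9,15 vel 1,-4 -> gap=6, closing at 5/unit, collide at t=6/5
Earliest collision: t=6/5 between 0 and 1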